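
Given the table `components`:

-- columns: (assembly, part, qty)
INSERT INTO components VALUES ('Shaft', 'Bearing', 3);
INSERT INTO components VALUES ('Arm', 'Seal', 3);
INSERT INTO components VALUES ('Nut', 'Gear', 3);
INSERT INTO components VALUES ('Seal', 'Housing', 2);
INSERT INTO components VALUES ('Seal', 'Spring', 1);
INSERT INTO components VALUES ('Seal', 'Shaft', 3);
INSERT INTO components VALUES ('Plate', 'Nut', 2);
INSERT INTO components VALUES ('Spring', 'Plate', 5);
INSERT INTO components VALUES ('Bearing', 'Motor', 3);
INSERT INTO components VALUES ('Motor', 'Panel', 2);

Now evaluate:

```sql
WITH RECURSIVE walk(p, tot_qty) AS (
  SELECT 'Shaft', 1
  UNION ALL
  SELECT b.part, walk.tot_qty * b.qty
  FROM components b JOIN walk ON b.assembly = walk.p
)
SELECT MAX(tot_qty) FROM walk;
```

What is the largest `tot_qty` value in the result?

18

Base: (Shaft, tot_qty=1).
Iteration 1: components of {Shaft} -> Bearing = 1*3 = 3.
Iteration 2: components of {Bearing} -> Motor = 3*3 = 9.
Iteration 3: components of {Motor} -> Panel = 9*2 = 18.
Iteration 4: no further components; recursion stops.
tot_qty values: 1, 3, 9, 18; the maximum is 18.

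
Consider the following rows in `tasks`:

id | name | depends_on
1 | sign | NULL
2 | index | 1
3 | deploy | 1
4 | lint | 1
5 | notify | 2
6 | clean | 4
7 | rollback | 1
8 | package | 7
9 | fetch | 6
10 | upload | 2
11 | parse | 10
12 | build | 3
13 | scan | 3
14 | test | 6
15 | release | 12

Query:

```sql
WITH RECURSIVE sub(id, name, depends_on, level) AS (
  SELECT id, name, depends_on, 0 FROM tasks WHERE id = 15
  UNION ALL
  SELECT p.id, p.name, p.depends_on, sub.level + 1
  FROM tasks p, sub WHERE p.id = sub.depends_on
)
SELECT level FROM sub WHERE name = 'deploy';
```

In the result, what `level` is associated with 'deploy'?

Base: id=15 (release), depends_on=12, level 0.
Iteration 1: join on id=12 -> build (id 12, depends_on=3, level 1).
Iteration 2: join on id=3 -> deploy (id 3, depends_on=1, level 2).
Iteration 3: join on id=1 -> sign (id 1, depends_on=NULL, level 3).
Iteration 4: depends_on is NULL; no match; recursion stops.

2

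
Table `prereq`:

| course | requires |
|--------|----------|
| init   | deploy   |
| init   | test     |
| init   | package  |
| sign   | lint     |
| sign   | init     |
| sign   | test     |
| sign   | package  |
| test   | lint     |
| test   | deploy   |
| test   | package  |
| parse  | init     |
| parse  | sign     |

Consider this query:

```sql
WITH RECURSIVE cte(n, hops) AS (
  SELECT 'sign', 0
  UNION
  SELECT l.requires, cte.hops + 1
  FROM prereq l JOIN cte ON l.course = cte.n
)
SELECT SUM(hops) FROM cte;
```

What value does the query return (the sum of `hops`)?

21

Base: (sign, hops=0).
Iteration 1: edges from {sign} -> (init, hops=1), (lint, hops=1), (package, hops=1), (test, hops=1).
Iteration 2: edges from {init,lint,package,test} -> (deploy, hops=2), (lint, hops=2), (package, hops=2), (test, hops=2). [UNION drops 2 duplicate row(s)]
Iteration 3: edges from {deploy,lint,package,test} -> (deploy, hops=3), (lint, hops=3), (package, hops=3).
Iteration 4: no outgoing edges from {deploy,lint,package}; recursion stops.
SUM(hops) = 0 + 1 + 1 + 1 + 1 + 2 + 2 + 2 + 2 + 3 + 3 + 3 = 21.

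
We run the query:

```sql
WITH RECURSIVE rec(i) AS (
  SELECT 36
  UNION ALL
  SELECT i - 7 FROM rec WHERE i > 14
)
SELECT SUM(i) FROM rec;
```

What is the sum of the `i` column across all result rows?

Base: i=36.
Iteration 1: 36 > 14 holds -> i = 36 - 7 = 29.
Iteration 2: 29 > 14 holds -> i = 29 - 7 = 22.
Iteration 3: 22 > 14 holds -> i = 22 - 7 = 15.
Iteration 4: 15 > 14 holds -> i = 15 - 7 = 8.
Iteration 5: 8 > 14 fails; recursion stops.
SUM(i) = 36 + 29 + 22 + 15 + 8 = 110.

110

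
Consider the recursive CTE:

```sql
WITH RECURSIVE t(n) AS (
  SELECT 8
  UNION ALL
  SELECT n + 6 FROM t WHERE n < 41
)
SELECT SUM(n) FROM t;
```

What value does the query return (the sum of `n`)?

182

Base: n=8.
Iteration 1: 8 < 41 holds -> n = 8 + 6 = 14.
Iteration 2: 14 < 41 holds -> n = 14 + 6 = 20.
Iteration 3: 20 < 41 holds -> n = 20 + 6 = 26.
Iteration 4: 26 < 41 holds -> n = 26 + 6 = 32.
Iteration 5: 32 < 41 holds -> n = 32 + 6 = 38.
Iteration 6: 38 < 41 holds -> n = 38 + 6 = 44.
Iteration 7: 44 < 41 fails; recursion stops.
SUM(n) = 8 + 14 + 20 + 26 + 32 + 38 + 44 = 182.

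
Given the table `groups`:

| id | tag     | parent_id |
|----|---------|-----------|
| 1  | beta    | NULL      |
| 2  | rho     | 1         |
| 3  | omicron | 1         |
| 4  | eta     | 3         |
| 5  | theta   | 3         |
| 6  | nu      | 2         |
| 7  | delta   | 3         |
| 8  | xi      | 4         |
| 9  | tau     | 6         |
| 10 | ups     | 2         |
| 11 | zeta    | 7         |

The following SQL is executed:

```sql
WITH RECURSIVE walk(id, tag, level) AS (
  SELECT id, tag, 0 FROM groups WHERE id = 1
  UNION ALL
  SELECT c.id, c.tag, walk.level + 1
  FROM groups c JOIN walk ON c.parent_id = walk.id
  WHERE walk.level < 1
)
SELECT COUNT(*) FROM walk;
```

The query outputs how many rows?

3

Base: id=1 (beta) at level 0.
Iteration 1: rows with parent_id in {1} -> rho (id 2, level 1), omicron (id 3, level 1).
Iteration 2: level < 1 fails for all current rows; recursion stops.
Total rows emitted: 3.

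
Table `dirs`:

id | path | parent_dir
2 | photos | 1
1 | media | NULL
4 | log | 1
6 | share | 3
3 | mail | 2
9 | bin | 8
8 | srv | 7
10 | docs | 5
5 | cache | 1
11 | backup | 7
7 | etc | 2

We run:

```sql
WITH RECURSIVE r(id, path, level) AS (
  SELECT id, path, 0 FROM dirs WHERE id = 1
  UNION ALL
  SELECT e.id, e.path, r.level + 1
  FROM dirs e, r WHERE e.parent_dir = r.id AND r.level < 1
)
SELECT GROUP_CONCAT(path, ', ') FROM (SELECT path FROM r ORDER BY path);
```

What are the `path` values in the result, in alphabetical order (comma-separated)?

Base: id=1 (media) at level 0.
Iteration 1: rows with parent_dir in {1} -> photos (id 2, level 1), log (id 4, level 1), cache (id 5, level 1).
Iteration 2: level < 1 fails for all current rows; recursion stops.

cache, log, media, photos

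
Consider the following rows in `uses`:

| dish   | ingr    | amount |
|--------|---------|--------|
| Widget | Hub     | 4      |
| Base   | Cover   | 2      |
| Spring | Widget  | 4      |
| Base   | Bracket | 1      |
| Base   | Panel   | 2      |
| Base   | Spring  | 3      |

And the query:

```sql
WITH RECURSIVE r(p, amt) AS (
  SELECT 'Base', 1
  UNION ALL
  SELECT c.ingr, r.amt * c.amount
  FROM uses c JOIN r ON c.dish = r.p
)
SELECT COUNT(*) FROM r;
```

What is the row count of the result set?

7

Base: (Base, amt=1).
Iteration 1: components of {Base} -> Bracket = 1*1 = 1, Cover = 1*2 = 2, Panel = 1*2 = 2, Spring = 1*3 = 3.
Iteration 2: components of {Bracket,Cover,Panel,Spring} -> Widget = 3*4 = 12.
Iteration 3: components of {Widget} -> Hub = 12*4 = 48.
Iteration 4: no further components; recursion stops.
Total rows emitted: 7.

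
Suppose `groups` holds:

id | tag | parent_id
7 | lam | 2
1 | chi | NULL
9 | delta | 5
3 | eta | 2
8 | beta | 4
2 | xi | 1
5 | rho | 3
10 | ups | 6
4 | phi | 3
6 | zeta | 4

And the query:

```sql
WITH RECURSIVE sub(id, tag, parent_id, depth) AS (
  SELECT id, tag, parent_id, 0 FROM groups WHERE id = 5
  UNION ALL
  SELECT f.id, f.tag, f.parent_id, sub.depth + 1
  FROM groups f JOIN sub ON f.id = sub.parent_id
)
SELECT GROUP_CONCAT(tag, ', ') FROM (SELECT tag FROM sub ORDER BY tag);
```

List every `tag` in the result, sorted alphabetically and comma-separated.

chi, eta, rho, xi

Base: id=5 (rho), parent_id=3, depth 0.
Iteration 1: join on id=3 -> eta (id 3, parent_id=2, depth 1).
Iteration 2: join on id=2 -> xi (id 2, parent_id=1, depth 2).
Iteration 3: join on id=1 -> chi (id 1, parent_id=NULL, depth 3).
Iteration 4: parent_id is NULL; no match; recursion stops.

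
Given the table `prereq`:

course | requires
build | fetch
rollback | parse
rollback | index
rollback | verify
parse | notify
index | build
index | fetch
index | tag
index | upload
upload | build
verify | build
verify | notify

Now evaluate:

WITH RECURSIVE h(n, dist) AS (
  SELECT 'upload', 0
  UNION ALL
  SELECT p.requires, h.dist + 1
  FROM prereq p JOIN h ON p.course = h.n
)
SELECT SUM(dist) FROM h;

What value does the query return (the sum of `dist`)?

Base: (upload, dist=0).
Iteration 1: edges from {upload} -> (build, dist=1).
Iteration 2: edges from {build} -> (fetch, dist=2).
Iteration 3: no outgoing edges from {fetch}; recursion stops.
SUM(dist) = 0 + 1 + 2 = 3.

3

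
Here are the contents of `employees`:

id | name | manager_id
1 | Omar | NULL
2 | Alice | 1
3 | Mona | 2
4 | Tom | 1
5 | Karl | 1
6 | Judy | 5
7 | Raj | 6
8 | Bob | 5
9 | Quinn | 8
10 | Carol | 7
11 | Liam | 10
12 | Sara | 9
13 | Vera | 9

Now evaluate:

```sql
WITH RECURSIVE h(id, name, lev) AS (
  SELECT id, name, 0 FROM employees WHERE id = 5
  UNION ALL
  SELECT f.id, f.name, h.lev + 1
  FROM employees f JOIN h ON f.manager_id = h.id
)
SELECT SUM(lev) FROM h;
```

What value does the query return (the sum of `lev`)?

19

Base: id=5 (Karl) at lev 0.
Iteration 1: rows with manager_id in {5} -> Judy (id 6, lev 1), Bob (id 8, lev 1).
Iteration 2: rows with manager_id in {6,8} -> Raj (id 7, lev 2), Quinn (id 9, lev 2).
Iteration 3: rows with manager_id in {7,9} -> Carol (id 10, lev 3), Sara (id 12, lev 3), Vera (id 13, lev 3).
Iteration 4: rows with manager_id in {10,12,13} -> Liam (id 11, lev 4).
Iteration 5: no rows with manager_id in {11}; recursion stops.
SUM(lev) = 0 + 1 + 1 + 2 + 2 + 3 + 3 + 3 + 4 = 19.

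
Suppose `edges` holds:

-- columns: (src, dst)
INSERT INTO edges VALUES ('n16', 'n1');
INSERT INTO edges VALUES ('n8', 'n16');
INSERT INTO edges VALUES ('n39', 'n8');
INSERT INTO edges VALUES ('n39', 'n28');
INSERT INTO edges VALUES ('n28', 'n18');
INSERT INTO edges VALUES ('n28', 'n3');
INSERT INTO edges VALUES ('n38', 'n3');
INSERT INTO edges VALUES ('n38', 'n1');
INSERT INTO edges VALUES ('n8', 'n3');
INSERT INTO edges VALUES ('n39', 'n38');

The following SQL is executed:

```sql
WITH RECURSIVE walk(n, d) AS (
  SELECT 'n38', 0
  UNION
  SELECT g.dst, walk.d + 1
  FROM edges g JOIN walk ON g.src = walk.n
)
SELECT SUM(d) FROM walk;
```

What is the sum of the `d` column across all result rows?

2

Base: (n38, d=0).
Iteration 1: edges from {n38} -> (n1, d=1), (n3, d=1).
Iteration 2: no outgoing edges from {n1,n3}; recursion stops.
SUM(d) = 0 + 1 + 1 = 2.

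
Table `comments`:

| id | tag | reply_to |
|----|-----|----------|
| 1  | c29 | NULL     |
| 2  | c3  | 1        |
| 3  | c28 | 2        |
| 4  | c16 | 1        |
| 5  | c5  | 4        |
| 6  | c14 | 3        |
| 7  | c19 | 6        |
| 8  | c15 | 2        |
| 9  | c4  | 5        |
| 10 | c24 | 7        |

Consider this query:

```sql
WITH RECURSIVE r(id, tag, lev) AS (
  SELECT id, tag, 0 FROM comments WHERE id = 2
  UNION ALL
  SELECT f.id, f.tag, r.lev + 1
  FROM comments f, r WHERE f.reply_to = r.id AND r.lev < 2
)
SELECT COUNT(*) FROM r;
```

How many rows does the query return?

Base: id=2 (c3) at lev 0.
Iteration 1: rows with reply_to in {2} -> c28 (id 3, lev 1), c15 (id 8, lev 1).
Iteration 2: rows with reply_to in {3,8} -> c14 (id 6, lev 2).
Iteration 3: lev < 2 fails for all current rows; recursion stops.
Total rows emitted: 4.

4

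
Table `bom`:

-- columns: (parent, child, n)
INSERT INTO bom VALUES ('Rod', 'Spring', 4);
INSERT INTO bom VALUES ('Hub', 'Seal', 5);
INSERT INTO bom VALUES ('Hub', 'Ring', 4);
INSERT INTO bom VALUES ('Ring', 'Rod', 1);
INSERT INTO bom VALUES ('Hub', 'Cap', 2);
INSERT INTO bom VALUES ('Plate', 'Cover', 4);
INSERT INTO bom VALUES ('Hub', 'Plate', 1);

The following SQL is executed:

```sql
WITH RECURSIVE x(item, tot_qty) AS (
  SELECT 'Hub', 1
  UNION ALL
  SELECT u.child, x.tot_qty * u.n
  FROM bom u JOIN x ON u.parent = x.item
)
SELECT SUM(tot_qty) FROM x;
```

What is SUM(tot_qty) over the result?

Base: (Hub, tot_qty=1).
Iteration 1: components of {Hub} -> Cap = 1*2 = 2, Plate = 1*1 = 1, Ring = 1*4 = 4, Seal = 1*5 = 5.
Iteration 2: components of {Cap,Plate,Ring,Seal} -> Cover = 1*4 = 4, Rod = 4*1 = 4.
Iteration 3: components of {Cover,Rod} -> Spring = 4*4 = 16.
Iteration 4: no further components; recursion stops.
SUM(tot_qty) = 1 + 4 + 1 + 5 + 2 + 4 + 4 + 16 = 37.

37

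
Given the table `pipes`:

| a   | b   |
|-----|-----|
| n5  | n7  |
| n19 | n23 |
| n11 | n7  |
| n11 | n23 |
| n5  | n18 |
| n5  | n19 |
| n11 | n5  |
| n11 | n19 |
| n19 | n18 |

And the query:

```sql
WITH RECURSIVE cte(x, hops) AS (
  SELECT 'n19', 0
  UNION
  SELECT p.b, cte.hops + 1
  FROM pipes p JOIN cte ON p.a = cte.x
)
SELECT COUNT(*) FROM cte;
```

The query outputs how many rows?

Base: (n19, hops=0).
Iteration 1: edges from {n19} -> (n18, hops=1), (n23, hops=1).
Iteration 2: no outgoing edges from {n18,n23}; recursion stops.
Total rows emitted: 3.

3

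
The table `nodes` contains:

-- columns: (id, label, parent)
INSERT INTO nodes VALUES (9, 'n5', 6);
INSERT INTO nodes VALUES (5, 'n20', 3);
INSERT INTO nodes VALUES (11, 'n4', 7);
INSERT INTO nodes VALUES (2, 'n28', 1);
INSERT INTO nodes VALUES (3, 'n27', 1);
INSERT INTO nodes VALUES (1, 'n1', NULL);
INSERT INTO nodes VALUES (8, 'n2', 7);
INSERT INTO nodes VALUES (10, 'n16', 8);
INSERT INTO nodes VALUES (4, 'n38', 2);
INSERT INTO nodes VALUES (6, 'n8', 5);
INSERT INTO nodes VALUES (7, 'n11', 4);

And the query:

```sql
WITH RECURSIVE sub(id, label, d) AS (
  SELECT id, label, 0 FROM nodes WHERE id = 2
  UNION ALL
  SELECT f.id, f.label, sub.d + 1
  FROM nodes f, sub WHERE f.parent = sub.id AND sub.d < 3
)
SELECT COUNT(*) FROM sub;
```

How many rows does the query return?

Base: id=2 (n28) at d 0.
Iteration 1: rows with parent in {2} -> n38 (id 4, d 1).
Iteration 2: rows with parent in {4} -> n11 (id 7, d 2).
Iteration 3: rows with parent in {7} -> n2 (id 8, d 3), n4 (id 11, d 3).
Iteration 4: d < 3 fails for all current rows; recursion stops.
Total rows emitted: 5.

5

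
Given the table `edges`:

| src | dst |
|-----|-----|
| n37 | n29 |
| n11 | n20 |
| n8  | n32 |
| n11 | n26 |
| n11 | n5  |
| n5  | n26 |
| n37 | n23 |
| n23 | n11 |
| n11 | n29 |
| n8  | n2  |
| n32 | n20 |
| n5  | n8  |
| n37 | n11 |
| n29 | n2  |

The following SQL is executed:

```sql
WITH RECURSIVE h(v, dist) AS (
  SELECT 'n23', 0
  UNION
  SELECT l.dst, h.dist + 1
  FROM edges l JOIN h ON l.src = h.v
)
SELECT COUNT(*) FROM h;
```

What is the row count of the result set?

Base: (n23, dist=0).
Iteration 1: edges from {n23} -> (n11, dist=1).
Iteration 2: edges from {n11} -> (n20, dist=2), (n26, dist=2), (n29, dist=2), (n5, dist=2).
Iteration 3: edges from {n20,n26,n29,n5} -> (n2, dist=3), (n26, dist=3), (n8, dist=3).
Iteration 4: edges from {n2,n26,n8} -> (n2, dist=4), (n32, dist=4).
Iteration 5: edges from {n2,n32} -> (n20, dist=5).
Iteration 6: no outgoing edges from {n20}; recursion stops.
Total rows emitted: 12.

12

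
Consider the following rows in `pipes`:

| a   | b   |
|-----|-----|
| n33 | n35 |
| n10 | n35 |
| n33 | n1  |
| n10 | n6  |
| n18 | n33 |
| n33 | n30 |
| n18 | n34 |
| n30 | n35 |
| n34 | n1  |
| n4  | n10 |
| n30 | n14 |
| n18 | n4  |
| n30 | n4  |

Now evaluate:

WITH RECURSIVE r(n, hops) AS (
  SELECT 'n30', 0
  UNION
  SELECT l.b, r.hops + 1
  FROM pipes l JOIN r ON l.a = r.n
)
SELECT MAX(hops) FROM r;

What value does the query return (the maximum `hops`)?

3

Base: (n30, hops=0).
Iteration 1: edges from {n30} -> (n14, hops=1), (n35, hops=1), (n4, hops=1).
Iteration 2: edges from {n14,n35,n4} -> (n10, hops=2).
Iteration 3: edges from {n10} -> (n35, hops=3), (n6, hops=3).
Iteration 4: no outgoing edges from {n35,n6}; recursion stops.
hops values: 0, 1, 1, 1, 2, 3, 3; the maximum is 3.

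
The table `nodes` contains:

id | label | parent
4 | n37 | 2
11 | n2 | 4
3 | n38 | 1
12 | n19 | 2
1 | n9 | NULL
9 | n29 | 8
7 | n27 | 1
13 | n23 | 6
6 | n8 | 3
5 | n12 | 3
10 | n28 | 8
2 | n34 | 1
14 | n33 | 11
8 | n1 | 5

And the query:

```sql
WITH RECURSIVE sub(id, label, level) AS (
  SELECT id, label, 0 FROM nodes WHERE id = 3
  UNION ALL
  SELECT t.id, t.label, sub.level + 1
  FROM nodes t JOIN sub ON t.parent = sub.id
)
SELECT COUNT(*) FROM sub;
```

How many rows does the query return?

Base: id=3 (n38) at level 0.
Iteration 1: rows with parent in {3} -> n12 (id 5, level 1), n8 (id 6, level 1).
Iteration 2: rows with parent in {5,6} -> n1 (id 8, level 2), n23 (id 13, level 2).
Iteration 3: rows with parent in {8,13} -> n29 (id 9, level 3), n28 (id 10, level 3).
Iteration 4: no rows with parent in {9,10}; recursion stops.
Total rows emitted: 7.

7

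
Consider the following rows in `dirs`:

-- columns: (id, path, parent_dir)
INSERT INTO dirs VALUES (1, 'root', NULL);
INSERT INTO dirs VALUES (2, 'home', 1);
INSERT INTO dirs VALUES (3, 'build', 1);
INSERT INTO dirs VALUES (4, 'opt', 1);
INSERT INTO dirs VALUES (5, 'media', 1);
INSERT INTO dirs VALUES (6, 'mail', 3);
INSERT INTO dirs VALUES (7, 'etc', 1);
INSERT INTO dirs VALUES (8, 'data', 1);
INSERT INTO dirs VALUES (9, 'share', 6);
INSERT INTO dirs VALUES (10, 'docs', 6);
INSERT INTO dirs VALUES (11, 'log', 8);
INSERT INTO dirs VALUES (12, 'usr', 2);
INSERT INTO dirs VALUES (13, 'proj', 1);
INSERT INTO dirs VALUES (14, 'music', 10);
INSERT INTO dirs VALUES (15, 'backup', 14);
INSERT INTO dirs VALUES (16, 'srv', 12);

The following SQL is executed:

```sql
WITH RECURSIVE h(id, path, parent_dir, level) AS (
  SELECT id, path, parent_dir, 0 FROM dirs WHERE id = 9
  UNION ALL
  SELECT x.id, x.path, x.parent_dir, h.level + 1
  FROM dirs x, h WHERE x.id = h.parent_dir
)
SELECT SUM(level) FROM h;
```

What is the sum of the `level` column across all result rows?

6

Base: id=9 (share), parent_dir=6, level 0.
Iteration 1: join on id=6 -> mail (id 6, parent_dir=3, level 1).
Iteration 2: join on id=3 -> build (id 3, parent_dir=1, level 2).
Iteration 3: join on id=1 -> root (id 1, parent_dir=NULL, level 3).
Iteration 4: parent_dir is NULL; no match; recursion stops.
SUM(level) = 0 + 1 + 2 + 3 = 6.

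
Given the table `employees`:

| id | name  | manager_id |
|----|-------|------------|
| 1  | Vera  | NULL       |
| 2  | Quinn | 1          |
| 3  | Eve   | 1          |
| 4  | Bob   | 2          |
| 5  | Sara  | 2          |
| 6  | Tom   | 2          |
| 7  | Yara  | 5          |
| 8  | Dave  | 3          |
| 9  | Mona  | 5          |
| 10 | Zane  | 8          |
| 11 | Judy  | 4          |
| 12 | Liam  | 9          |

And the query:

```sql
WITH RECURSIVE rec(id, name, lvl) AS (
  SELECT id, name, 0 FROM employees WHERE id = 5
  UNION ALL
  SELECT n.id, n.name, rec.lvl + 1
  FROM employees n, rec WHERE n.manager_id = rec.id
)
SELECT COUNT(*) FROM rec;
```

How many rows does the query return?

Base: id=5 (Sara) at lvl 0.
Iteration 1: rows with manager_id in {5} -> Yara (id 7, lvl 1), Mona (id 9, lvl 1).
Iteration 2: rows with manager_id in {7,9} -> Liam (id 12, lvl 2).
Iteration 3: no rows with manager_id in {12}; recursion stops.
Total rows emitted: 4.

4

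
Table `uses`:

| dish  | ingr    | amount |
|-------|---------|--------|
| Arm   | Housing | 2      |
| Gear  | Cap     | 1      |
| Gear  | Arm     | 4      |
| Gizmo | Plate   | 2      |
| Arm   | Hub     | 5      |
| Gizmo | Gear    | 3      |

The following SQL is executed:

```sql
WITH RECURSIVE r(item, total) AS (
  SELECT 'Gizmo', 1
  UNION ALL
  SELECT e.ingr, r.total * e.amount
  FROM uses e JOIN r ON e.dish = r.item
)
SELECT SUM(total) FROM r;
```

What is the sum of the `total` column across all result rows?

105

Base: (Gizmo, total=1).
Iteration 1: components of {Gizmo} -> Gear = 1*3 = 3, Plate = 1*2 = 2.
Iteration 2: components of {Gear,Plate} -> Arm = 3*4 = 12, Cap = 3*1 = 3.
Iteration 3: components of {Arm,Cap} -> Housing = 12*2 = 24, Hub = 12*5 = 60.
Iteration 4: no further components; recursion stops.
SUM(total) = 1 + 2 + 3 + 3 + 12 + 60 + 24 = 105.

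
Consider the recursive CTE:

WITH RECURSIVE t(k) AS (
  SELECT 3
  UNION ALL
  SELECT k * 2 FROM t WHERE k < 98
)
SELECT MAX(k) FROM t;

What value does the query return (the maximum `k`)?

192

Base: k=3.
Iteration 1: 3 < 98 holds -> k = 3 * 2 = 6.
Iteration 2: 6 < 98 holds -> k = 6 * 2 = 12.
Iteration 3: 12 < 98 holds -> k = 12 * 2 = 24.
Iteration 4: 24 < 98 holds -> k = 24 * 2 = 48.
Iteration 5: 48 < 98 holds -> k = 48 * 2 = 96.
Iteration 6: 96 < 98 holds -> k = 96 * 2 = 192.
Iteration 7: 192 < 98 fails; recursion stops.
k values: 3, 6, 12, 24, 48, 96, 192; the maximum is 192.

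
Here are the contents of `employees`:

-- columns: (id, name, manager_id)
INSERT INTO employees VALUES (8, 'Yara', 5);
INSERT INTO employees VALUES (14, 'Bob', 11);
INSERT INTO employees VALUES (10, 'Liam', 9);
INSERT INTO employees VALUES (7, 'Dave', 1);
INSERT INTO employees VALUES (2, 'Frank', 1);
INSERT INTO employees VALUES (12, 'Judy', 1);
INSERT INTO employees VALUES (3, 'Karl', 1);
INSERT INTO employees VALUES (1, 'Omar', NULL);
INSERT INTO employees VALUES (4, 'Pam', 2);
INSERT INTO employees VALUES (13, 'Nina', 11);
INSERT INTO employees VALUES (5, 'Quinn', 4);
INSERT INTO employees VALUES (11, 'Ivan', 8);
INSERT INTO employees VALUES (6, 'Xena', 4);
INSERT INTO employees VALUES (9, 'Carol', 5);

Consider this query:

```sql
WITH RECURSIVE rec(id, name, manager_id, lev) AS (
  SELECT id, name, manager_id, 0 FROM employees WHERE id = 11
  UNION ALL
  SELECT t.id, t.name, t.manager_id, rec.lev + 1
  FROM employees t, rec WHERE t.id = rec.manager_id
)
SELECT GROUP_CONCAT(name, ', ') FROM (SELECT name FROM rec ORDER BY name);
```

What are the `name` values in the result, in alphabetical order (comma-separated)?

Frank, Ivan, Omar, Pam, Quinn, Yara

Base: id=11 (Ivan), manager_id=8, lev 0.
Iteration 1: join on id=8 -> Yara (id 8, manager_id=5, lev 1).
Iteration 2: join on id=5 -> Quinn (id 5, manager_id=4, lev 2).
Iteration 3: join on id=4 -> Pam (id 4, manager_id=2, lev 3).
Iteration 4: join on id=2 -> Frank (id 2, manager_id=1, lev 4).
Iteration 5: join on id=1 -> Omar (id 1, manager_id=NULL, lev 5).
Iteration 6: manager_id is NULL; no match; recursion stops.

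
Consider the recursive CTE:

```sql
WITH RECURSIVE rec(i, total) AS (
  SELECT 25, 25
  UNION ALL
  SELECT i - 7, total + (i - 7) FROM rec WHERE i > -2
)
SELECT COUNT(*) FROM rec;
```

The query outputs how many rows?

5

Base: i=25, total=25.
Iteration 1: 25 > -2 holds -> i = 25 - 7 = 18, total = 25 + 18 = 43.
Iteration 2: 18 > -2 holds -> i = 18 - 7 = 11, total = 43 + 11 = 54.
Iteration 3: 11 > -2 holds -> i = 11 - 7 = 4, total = 54 + 4 = 58.
Iteration 4: 4 > -2 holds -> i = 4 - 7 = -3, total = 58 + -3 = 55.
Iteration 5: -3 > -2 fails; recursion stops.
Total rows emitted: 5.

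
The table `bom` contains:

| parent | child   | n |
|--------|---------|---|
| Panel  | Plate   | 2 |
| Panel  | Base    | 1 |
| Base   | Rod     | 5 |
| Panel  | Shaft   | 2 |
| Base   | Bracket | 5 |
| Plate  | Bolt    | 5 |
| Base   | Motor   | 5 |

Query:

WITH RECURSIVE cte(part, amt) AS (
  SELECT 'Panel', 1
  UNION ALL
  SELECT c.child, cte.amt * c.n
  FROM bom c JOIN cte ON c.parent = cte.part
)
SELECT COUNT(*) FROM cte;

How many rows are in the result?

8

Base: (Panel, amt=1).
Iteration 1: components of {Panel} -> Base = 1*1 = 1, Plate = 1*2 = 2, Shaft = 1*2 = 2.
Iteration 2: components of {Base,Plate,Shaft} -> Bolt = 2*5 = 10, Bracket = 1*5 = 5, Motor = 1*5 = 5, Rod = 1*5 = 5.
Iteration 3: no further components; recursion stops.
Total rows emitted: 8.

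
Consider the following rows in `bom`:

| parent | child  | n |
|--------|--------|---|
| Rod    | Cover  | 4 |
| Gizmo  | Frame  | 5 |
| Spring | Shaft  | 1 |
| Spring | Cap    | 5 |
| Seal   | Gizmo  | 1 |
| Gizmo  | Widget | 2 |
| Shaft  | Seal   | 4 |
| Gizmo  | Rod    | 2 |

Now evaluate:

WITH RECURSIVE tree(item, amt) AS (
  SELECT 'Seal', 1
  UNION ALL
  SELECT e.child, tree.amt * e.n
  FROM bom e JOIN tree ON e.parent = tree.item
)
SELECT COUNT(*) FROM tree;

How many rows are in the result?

Base: (Seal, amt=1).
Iteration 1: components of {Seal} -> Gizmo = 1*1 = 1.
Iteration 2: components of {Gizmo} -> Frame = 1*5 = 5, Rod = 1*2 = 2, Widget = 1*2 = 2.
Iteration 3: components of {Frame,Rod,Widget} -> Cover = 2*4 = 8.
Iteration 4: no further components; recursion stops.
Total rows emitted: 6.

6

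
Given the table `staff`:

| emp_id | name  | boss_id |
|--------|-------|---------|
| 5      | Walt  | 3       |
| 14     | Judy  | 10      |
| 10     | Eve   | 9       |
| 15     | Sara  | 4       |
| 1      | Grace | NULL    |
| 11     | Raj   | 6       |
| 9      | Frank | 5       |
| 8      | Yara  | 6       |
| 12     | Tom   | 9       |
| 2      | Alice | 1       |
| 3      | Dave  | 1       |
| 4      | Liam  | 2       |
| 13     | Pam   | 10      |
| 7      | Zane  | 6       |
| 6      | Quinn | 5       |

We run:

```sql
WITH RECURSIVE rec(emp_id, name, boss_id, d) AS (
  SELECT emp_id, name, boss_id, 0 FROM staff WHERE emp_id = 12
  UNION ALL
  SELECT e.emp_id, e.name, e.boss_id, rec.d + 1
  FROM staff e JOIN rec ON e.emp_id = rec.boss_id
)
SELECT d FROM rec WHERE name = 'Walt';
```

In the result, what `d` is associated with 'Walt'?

Base: emp_id=12 (Tom), boss_id=9, d 0.
Iteration 1: join on emp_id=9 -> Frank (id 9, boss_id=5, d 1).
Iteration 2: join on emp_id=5 -> Walt (id 5, boss_id=3, d 2).
Iteration 3: join on emp_id=3 -> Dave (id 3, boss_id=1, d 3).
Iteration 4: join on emp_id=1 -> Grace (id 1, boss_id=NULL, d 4).
Iteration 5: boss_id is NULL; no match; recursion stops.

2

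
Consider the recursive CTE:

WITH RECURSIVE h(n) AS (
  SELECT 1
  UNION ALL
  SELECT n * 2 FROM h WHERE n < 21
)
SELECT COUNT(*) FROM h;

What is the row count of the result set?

6

Base: n=1.
Iteration 1: 1 < 21 holds -> n = 1 * 2 = 2.
Iteration 2: 2 < 21 holds -> n = 2 * 2 = 4.
Iteration 3: 4 < 21 holds -> n = 4 * 2 = 8.
Iteration 4: 8 < 21 holds -> n = 8 * 2 = 16.
Iteration 5: 16 < 21 holds -> n = 16 * 2 = 32.
Iteration 6: 32 < 21 fails; recursion stops.
Total rows emitted: 6.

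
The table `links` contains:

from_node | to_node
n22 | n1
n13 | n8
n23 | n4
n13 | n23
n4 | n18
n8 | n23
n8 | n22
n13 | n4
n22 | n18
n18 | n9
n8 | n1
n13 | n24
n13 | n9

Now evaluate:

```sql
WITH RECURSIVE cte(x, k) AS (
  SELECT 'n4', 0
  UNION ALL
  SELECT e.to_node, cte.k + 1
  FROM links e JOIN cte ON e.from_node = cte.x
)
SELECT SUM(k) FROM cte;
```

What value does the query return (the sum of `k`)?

3

Base: (n4, k=0).
Iteration 1: edges from {n4} -> (n18, k=1).
Iteration 2: edges from {n18} -> (n9, k=2).
Iteration 3: no outgoing edges from {n9}; recursion stops.
SUM(k) = 0 + 1 + 2 = 3.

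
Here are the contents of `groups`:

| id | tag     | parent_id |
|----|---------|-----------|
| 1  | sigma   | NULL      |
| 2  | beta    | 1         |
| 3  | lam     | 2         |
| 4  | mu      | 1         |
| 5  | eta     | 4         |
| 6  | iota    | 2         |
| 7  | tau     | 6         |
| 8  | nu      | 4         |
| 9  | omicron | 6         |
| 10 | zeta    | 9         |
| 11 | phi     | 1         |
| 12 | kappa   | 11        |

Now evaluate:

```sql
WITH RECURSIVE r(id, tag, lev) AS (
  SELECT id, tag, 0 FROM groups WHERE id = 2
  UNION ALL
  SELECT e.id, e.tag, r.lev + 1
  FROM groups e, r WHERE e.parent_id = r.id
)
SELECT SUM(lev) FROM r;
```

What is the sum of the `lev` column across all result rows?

9

Base: id=2 (beta) at lev 0.
Iteration 1: rows with parent_id in {2} -> lam (id 3, lev 1), iota (id 6, lev 1).
Iteration 2: rows with parent_id in {3,6} -> tau (id 7, lev 2), omicron (id 9, lev 2).
Iteration 3: rows with parent_id in {7,9} -> zeta (id 10, lev 3).
Iteration 4: no rows with parent_id in {10}; recursion stops.
SUM(lev) = 0 + 1 + 1 + 2 + 2 + 3 = 9.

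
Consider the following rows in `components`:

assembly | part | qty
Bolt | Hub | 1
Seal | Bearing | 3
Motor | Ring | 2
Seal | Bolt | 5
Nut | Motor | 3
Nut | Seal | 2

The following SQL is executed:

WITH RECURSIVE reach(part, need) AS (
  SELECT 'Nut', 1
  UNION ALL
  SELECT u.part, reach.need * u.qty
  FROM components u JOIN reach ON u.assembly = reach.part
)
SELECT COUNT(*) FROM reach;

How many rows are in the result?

Base: (Nut, need=1).
Iteration 1: components of {Nut} -> Motor = 1*3 = 3, Seal = 1*2 = 2.
Iteration 2: components of {Motor,Seal} -> Bearing = 2*3 = 6, Bolt = 2*5 = 10, Ring = 3*2 = 6.
Iteration 3: components of {Bearing,Bolt,Ring} -> Hub = 10*1 = 10.
Iteration 4: no further components; recursion stops.
Total rows emitted: 7.

7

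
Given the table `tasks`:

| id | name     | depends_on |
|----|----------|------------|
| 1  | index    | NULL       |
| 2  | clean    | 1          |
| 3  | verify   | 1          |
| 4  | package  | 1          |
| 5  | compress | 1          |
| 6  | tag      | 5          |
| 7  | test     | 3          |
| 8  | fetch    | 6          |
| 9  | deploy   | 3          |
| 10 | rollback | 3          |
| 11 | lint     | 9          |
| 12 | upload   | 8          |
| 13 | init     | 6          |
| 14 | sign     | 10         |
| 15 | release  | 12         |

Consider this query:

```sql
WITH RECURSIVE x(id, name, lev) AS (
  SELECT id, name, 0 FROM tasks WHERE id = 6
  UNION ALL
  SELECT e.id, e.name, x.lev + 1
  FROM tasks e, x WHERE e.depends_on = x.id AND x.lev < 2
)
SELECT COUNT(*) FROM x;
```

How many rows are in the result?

Base: id=6 (tag) at lev 0.
Iteration 1: rows with depends_on in {6} -> fetch (id 8, lev 1), init (id 13, lev 1).
Iteration 2: rows with depends_on in {8,13} -> upload (id 12, lev 2).
Iteration 3: lev < 2 fails for all current rows; recursion stops.
Total rows emitted: 4.

4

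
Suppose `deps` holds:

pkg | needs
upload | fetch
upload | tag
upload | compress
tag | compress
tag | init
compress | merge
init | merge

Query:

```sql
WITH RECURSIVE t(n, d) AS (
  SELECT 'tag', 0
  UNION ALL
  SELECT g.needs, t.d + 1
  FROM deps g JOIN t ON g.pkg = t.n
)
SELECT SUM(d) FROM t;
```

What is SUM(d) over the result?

Base: (tag, d=0).
Iteration 1: edges from {tag} -> (compress, d=1), (init, d=1).
Iteration 2: edges from {compress,init} -> (merge, d=2) x2. [UNION ALL keeps all 2 new rows, including repeats]
Iteration 3: no outgoing edges from {merge}; recursion stops.
SUM(d) = 0 + 1 + 1 + 2 + 2 = 6.

6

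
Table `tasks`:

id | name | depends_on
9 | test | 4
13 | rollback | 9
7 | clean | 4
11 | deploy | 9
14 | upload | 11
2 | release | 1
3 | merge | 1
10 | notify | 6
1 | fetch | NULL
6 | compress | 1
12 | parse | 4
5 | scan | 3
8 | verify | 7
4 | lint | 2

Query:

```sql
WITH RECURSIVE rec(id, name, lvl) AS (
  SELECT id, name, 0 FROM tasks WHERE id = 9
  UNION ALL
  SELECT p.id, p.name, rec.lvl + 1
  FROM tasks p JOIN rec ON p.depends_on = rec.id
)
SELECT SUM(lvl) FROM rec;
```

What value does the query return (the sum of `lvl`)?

Base: id=9 (test) at lvl 0.
Iteration 1: rows with depends_on in {9} -> deploy (id 11, lvl 1), rollback (id 13, lvl 1).
Iteration 2: rows with depends_on in {11,13} -> upload (id 14, lvl 2).
Iteration 3: no rows with depends_on in {14}; recursion stops.
SUM(lvl) = 0 + 1 + 1 + 2 = 4.

4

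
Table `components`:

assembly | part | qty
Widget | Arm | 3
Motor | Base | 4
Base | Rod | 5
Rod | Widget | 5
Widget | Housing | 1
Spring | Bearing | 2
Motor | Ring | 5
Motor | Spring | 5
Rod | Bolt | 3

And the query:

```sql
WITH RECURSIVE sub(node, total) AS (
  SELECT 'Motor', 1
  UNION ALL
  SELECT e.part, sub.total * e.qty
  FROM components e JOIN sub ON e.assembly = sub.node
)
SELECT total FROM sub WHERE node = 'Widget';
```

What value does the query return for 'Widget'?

Base: (Motor, total=1).
Iteration 1: components of {Motor} -> Base = 1*4 = 4, Ring = 1*5 = 5, Spring = 1*5 = 5.
Iteration 2: components of {Base,Ring,Spring} -> Bearing = 5*2 = 10, Rod = 4*5 = 20.
Iteration 3: components of {Bearing,Rod} -> Bolt = 20*3 = 60, Widget = 20*5 = 100.
Iteration 4: components of {Bolt,Widget} -> Arm = 100*3 = 300, Housing = 100*1 = 100.
Iteration 5: no further components; recursion stops.

100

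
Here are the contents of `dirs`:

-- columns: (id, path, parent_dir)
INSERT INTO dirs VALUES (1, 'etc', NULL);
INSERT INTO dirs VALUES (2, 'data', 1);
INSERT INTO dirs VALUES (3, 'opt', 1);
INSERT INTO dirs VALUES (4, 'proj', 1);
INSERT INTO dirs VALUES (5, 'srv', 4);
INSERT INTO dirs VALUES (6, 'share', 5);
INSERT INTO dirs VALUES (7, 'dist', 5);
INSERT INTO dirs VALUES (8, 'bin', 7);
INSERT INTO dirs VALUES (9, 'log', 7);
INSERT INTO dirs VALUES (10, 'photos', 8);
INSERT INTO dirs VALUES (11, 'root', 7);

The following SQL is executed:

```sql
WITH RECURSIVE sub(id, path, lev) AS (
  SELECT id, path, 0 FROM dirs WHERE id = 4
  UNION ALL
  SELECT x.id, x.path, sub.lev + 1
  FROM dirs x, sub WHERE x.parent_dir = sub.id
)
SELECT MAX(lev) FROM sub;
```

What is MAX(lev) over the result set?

4

Base: id=4 (proj) at lev 0.
Iteration 1: rows with parent_dir in {4} -> srv (id 5, lev 1).
Iteration 2: rows with parent_dir in {5} -> share (id 6, lev 2), dist (id 7, lev 2).
Iteration 3: rows with parent_dir in {6,7} -> bin (id 8, lev 3), log (id 9, lev 3), root (id 11, lev 3).
Iteration 4: rows with parent_dir in {8,9,11} -> photos (id 10, lev 4).
Iteration 5: no rows with parent_dir in {10}; recursion stops.
lev values: 0, 1, 2, 2, 3, 3, 3, 4; the maximum is 4.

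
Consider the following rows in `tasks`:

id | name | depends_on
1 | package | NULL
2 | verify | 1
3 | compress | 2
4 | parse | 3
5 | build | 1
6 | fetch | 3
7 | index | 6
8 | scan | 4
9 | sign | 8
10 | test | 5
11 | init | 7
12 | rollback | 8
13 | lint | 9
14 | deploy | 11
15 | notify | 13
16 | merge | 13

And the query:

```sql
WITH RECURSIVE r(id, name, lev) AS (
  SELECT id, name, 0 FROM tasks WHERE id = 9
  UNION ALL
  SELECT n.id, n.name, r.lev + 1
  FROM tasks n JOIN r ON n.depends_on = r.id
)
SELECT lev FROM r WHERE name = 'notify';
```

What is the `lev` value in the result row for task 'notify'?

2

Base: id=9 (sign) at lev 0.
Iteration 1: rows with depends_on in {9} -> lint (id 13, lev 1).
Iteration 2: rows with depends_on in {13} -> notify (id 15, lev 2), merge (id 16, lev 2).
Iteration 3: no rows with depends_on in {15,16}; recursion stops.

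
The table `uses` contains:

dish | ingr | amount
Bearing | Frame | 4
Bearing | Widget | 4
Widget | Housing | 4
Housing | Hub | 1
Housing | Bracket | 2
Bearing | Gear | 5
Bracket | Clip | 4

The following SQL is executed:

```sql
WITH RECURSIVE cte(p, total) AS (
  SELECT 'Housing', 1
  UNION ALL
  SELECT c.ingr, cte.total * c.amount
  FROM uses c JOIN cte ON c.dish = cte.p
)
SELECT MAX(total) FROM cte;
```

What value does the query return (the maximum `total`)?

Base: (Housing, total=1).
Iteration 1: components of {Housing} -> Bracket = 1*2 = 2, Hub = 1*1 = 1.
Iteration 2: components of {Bracket,Hub} -> Clip = 2*4 = 8.
Iteration 3: no further components; recursion stops.
total values: 1, 1, 2, 8; the maximum is 8.

8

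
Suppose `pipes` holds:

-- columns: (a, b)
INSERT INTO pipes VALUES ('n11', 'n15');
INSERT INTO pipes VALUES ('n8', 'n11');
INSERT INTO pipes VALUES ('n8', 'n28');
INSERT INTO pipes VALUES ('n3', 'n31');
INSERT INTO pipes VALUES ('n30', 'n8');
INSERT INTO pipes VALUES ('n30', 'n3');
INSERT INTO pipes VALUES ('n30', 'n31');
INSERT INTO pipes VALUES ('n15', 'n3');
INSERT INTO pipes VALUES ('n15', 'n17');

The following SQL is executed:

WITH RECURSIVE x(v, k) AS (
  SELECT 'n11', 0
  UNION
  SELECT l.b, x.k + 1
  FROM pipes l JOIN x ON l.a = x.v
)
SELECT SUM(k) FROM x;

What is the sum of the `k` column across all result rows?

8

Base: (n11, k=0).
Iteration 1: edges from {n11} -> (n15, k=1).
Iteration 2: edges from {n15} -> (n17, k=2), (n3, k=2).
Iteration 3: edges from {n17,n3} -> (n31, k=3).
Iteration 4: no outgoing edges from {n31}; recursion stops.
SUM(k) = 0 + 1 + 2 + 2 + 3 = 8.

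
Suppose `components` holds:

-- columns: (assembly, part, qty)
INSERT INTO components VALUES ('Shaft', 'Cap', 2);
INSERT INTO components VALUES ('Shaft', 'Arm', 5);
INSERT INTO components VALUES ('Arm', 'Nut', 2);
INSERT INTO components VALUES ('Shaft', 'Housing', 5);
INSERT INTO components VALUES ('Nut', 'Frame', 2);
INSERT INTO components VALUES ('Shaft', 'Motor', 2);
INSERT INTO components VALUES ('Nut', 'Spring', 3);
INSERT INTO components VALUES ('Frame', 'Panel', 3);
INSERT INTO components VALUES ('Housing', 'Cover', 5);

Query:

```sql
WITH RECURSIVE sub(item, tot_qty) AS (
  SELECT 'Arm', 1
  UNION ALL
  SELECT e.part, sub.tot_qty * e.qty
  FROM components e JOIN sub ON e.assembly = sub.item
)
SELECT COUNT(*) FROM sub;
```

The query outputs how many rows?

5

Base: (Arm, tot_qty=1).
Iteration 1: components of {Arm} -> Nut = 1*2 = 2.
Iteration 2: components of {Nut} -> Frame = 2*2 = 4, Spring = 2*3 = 6.
Iteration 3: components of {Frame,Spring} -> Panel = 4*3 = 12.
Iteration 4: no further components; recursion stops.
Total rows emitted: 5.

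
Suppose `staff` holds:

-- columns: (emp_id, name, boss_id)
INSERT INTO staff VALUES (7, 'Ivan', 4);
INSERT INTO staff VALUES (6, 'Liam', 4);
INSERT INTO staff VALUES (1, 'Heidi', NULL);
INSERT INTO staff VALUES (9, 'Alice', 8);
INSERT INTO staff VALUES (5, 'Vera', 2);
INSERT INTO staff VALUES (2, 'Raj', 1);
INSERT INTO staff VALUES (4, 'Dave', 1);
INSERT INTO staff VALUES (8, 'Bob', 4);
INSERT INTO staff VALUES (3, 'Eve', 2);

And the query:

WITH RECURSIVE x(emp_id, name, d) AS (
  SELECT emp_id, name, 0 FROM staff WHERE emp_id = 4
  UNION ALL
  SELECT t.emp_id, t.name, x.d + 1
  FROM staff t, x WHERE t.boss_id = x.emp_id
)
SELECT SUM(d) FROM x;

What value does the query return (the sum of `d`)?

5

Base: emp_id=4 (Dave) at d 0.
Iteration 1: rows with boss_id in {4} -> Liam (id 6, d 1), Ivan (id 7, d 1), Bob (id 8, d 1).
Iteration 2: rows with boss_id in {6,7,8} -> Alice (id 9, d 2).
Iteration 3: no rows with boss_id in {9}; recursion stops.
SUM(d) = 0 + 1 + 1 + 1 + 2 = 5.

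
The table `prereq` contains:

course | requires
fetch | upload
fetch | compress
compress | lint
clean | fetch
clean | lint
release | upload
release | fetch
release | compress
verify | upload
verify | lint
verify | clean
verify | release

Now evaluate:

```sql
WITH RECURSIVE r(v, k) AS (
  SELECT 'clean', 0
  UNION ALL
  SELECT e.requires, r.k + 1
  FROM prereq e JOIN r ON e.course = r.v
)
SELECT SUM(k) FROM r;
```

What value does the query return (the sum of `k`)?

9

Base: (clean, k=0).
Iteration 1: edges from {clean} -> (fetch, k=1), (lint, k=1).
Iteration 2: edges from {fetch,lint} -> (compress, k=2), (upload, k=2).
Iteration 3: edges from {compress,upload} -> (lint, k=3).
Iteration 4: no outgoing edges from {lint}; recursion stops.
SUM(k) = 0 + 1 + 1 + 2 + 2 + 3 = 9.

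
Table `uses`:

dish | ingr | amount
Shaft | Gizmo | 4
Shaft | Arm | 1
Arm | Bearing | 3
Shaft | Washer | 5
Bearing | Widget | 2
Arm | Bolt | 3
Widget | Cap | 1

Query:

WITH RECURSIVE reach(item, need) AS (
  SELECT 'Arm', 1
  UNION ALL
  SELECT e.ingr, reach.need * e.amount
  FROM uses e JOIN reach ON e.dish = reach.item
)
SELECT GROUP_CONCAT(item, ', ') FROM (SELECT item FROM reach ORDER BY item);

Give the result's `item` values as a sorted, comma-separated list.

Arm, Bearing, Bolt, Cap, Widget

Base: (Arm, need=1).
Iteration 1: components of {Arm} -> Bearing = 1*3 = 3, Bolt = 1*3 = 3.
Iteration 2: components of {Bearing,Bolt} -> Widget = 3*2 = 6.
Iteration 3: components of {Widget} -> Cap = 6*1 = 6.
Iteration 4: no further components; recursion stops.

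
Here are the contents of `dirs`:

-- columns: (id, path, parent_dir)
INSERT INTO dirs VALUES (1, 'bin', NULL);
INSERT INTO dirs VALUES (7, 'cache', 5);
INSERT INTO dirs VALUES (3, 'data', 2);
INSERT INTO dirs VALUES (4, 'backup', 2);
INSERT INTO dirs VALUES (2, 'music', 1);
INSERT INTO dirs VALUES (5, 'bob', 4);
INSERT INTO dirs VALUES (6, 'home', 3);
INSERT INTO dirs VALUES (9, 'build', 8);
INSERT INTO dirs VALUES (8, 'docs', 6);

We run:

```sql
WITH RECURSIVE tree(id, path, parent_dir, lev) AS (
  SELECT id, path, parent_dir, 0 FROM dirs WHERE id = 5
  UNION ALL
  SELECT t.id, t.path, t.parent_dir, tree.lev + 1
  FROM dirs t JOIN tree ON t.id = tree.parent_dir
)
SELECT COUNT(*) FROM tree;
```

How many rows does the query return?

4

Base: id=5 (bob), parent_dir=4, lev 0.
Iteration 1: join on id=4 -> backup (id 4, parent_dir=2, lev 1).
Iteration 2: join on id=2 -> music (id 2, parent_dir=1, lev 2).
Iteration 3: join on id=1 -> bin (id 1, parent_dir=NULL, lev 3).
Iteration 4: parent_dir is NULL; no match; recursion stops.
Total rows emitted: 4.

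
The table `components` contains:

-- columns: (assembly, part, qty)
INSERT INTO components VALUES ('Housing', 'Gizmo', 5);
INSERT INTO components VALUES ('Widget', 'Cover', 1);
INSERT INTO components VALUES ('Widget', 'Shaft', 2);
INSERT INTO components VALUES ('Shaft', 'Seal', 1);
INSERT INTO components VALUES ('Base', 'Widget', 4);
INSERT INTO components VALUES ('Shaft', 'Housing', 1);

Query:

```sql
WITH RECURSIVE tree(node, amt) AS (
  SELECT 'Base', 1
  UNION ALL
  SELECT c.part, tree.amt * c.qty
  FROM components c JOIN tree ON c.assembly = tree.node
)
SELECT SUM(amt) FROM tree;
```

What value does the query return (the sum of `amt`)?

Base: (Base, amt=1).
Iteration 1: components of {Base} -> Widget = 1*4 = 4.
Iteration 2: components of {Widget} -> Cover = 4*1 = 4, Shaft = 4*2 = 8.
Iteration 3: components of {Cover,Shaft} -> Housing = 8*1 = 8, Seal = 8*1 = 8.
Iteration 4: components of {Housing,Seal} -> Gizmo = 8*5 = 40.
Iteration 5: no further components; recursion stops.
SUM(amt) = 1 + 4 + 8 + 4 + 8 + 8 + 40 = 73.

73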